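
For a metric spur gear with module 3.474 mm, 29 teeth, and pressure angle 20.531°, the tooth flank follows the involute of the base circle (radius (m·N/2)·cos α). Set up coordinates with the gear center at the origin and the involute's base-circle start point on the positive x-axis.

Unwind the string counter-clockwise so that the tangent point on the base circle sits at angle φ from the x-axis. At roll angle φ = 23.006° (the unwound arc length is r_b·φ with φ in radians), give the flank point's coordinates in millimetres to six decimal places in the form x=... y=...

pitch radius r_p = m·N/2 = 3.474·29/2 = 50.373000
base radius r_b = r_p·cos α = 50.373000·cos 20.531° = 47.173437
roll angle φ = 23.006° = 0.40153045 rad
x = r_b·(cos φ + φ·sin φ) = 47.173437·(0.92046393 + 0.40153045·0.39082752) = 50.824334
y = r_b·(sin φ − φ·cos φ) = 47.173437·(0.39082752 − 0.40153045·0.92046393) = 1.001644

x=50.824334 y=1.001644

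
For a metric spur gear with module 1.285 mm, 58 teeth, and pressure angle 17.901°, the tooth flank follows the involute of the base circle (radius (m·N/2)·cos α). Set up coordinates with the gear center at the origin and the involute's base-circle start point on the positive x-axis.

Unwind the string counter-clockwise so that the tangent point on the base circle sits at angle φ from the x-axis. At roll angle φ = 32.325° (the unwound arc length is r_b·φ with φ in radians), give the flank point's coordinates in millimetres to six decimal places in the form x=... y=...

pitch radius r_p = m·N/2 = 1.285·58/2 = 37.265000
base radius r_b = r_p·cos α = 37.265000·cos 17.901° = 35.460966
roll angle φ = 32.325° = 0.56417768 rad
x = r_b·(cos φ + φ·sin φ) = 35.460966·(0.84502860 + 0.56417768·0.53472111) = 40.663313
y = r_b·(sin φ − φ·cos φ) = 35.460966·(0.53472111 − 0.56417768·0.84502860) = 2.055844

x=40.663313 y=2.055844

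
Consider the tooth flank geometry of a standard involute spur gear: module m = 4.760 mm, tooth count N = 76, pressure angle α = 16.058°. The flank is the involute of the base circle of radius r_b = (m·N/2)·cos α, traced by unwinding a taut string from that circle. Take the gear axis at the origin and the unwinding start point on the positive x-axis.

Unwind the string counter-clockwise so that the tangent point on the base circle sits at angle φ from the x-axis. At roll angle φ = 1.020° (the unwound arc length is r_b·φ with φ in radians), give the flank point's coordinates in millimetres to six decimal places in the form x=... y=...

pitch radius r_p = m·N/2 = 4.760·76/2 = 180.880000
base radius r_b = r_p·cos α = 180.880000·cos 16.058° = 173.822456
roll angle φ = 1.020° = 0.01780236 rad
x = r_b·(cos φ + φ·sin φ) = 173.822456·(0.99984154 + 0.01780236·0.01780142) = 173.849998
y = r_b·(sin φ − φ·cos φ) = 173.822456·(0.01780142 − 0.01780236·0.99984154) = 0.000327

x=173.849998 y=0.000327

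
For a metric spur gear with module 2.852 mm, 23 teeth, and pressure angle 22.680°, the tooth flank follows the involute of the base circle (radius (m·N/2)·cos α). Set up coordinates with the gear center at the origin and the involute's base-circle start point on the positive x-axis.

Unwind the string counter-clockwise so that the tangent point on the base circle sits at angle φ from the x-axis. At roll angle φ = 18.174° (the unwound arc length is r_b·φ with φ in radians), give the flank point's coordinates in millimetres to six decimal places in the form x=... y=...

pitch radius r_p = m·N/2 = 2.852·23/2 = 32.798000
base radius r_b = r_p·cos α = 32.798000·cos 22.680° = 30.261821
roll angle φ = 18.174° = 0.31719614 rad
x = r_b·(cos φ + φ·sin φ) = 30.261821·(0.95011369 + 0.31719614·0.31190380) = 31.746113
y = r_b·(sin φ − φ·cos φ) = 30.261821·(0.31190380 − 0.31719614·0.95011369) = 0.318700

x=31.746113 y=0.318700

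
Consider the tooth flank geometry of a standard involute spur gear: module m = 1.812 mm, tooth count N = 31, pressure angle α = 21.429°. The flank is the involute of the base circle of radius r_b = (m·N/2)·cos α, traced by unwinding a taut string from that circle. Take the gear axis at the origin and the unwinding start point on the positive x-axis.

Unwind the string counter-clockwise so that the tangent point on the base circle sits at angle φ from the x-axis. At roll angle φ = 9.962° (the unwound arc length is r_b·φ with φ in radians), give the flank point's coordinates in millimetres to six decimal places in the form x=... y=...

pitch radius r_p = m·N/2 = 1.812·31/2 = 28.086000
base radius r_b = r_p·cos α = 28.086000·cos 21.429° = 26.144443
roll angle φ = 9.962° = 0.17386970 rad
x = r_b·(cos φ + φ·sin φ) = 26.144443·(0.98492270 + 0.17386970·0.17299499) = 26.536644
y = r_b·(sin φ − φ·cos φ) = 26.144443·(0.17299499 − 0.17386970·0.98492270) = 0.045668

x=26.536644 y=0.045668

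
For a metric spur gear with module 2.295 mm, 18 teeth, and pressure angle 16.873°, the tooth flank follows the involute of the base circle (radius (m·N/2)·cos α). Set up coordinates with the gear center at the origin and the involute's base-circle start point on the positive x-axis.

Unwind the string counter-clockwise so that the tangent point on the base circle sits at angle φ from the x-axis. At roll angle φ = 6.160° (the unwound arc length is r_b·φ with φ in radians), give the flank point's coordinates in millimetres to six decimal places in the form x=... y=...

x=19.879717 y=0.008178

pitch radius r_p = m·N/2 = 2.295·18/2 = 20.655000
base radius r_b = r_p·cos α = 20.655000·cos 16.873° = 19.765812
roll angle φ = 6.160° = 0.10751228 rad
x = r_b·(cos φ + φ·sin φ) = 19.765812·(0.99422612 + 0.10751228·0.10730528) = 19.879717
y = r_b·(sin φ − φ·cos φ) = 19.765812·(0.10730528 − 0.10751228·0.99422612) = 0.008178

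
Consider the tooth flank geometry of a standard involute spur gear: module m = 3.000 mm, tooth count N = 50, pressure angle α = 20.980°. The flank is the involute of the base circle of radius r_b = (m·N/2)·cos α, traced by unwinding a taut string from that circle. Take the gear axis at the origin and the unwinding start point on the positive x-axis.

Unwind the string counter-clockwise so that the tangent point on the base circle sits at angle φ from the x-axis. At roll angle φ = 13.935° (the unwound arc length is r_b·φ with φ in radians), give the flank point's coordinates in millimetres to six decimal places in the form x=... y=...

pitch radius r_p = m·N/2 = 3.000·50/2 = 75.000000
base radius r_b = r_p·cos α = 75.000000·cos 20.980° = 70.027910
roll angle φ = 13.935° = 0.24321163 rad
x = r_b·(cos φ + φ·sin φ) = 70.027910·(0.97056955 + 0.24321163·0.24082097) = 72.068524
y = r_b·(sin φ − φ·cos φ) = 70.027910·(0.24082097 − 0.24321163·0.97056955) = 0.333835

x=72.068524 y=0.333835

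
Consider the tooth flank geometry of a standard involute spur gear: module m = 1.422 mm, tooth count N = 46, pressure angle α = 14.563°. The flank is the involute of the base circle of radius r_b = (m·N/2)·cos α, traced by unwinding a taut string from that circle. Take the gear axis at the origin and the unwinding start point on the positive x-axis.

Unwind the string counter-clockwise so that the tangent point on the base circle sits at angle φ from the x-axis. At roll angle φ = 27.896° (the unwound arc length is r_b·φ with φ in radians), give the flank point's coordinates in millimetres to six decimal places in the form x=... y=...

x=35.187699 y=1.189192

pitch radius r_p = m·N/2 = 1.422·46/2 = 32.706000
base radius r_b = r_p·cos α = 32.706000·cos 14.563° = 31.655213
roll angle φ = 27.896° = 0.48687705 rad
x = r_b·(cos φ + φ·sin φ) = 31.655213·(0.88379830 + 0.48687705·0.46786811) = 35.187699
y = r_b·(sin φ − φ·cos φ) = 31.655213·(0.46786811 − 0.48687705·0.88379830) = 1.189192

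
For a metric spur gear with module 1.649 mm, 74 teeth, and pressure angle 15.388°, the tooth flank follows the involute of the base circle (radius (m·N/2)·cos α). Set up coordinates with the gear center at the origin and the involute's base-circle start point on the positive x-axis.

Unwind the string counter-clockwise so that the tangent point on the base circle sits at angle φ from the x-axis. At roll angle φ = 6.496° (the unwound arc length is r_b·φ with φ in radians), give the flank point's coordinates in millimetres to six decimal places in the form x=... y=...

pitch radius r_p = m·N/2 = 1.649·74/2 = 61.013000
base radius r_b = r_p·cos α = 61.013000·cos 15.388° = 58.825745
roll angle φ = 6.496° = 0.11337659 rad
x = r_b·(cos φ + φ·sin φ) = 58.825745·(0.99357976 + 0.11337659·0.11313385) = 59.202611
y = r_b·(sin φ − φ·cos φ) = 58.825745·(0.11313385 − 0.11337659·0.99357976) = 0.028540

x=59.202611 y=0.028540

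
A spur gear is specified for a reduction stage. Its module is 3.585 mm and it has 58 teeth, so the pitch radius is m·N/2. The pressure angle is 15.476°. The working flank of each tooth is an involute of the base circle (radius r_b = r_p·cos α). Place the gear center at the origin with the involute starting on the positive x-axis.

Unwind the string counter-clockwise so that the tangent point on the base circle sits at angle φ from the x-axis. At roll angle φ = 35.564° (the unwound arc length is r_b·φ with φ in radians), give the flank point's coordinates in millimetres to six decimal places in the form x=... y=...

x=117.677382 y=7.683606

pitch radius r_p = m·N/2 = 3.585·58/2 = 103.965000
base radius r_b = r_p·cos α = 103.965000·cos 15.476° = 100.195469
roll angle φ = 35.564° = 0.62070890 rad
x = r_b·(cos φ + φ·sin φ) = 100.195469·(0.81346636 + 0.62070890·0.58161197) = 117.677382
y = r_b·(sin φ − φ·cos φ) = 100.195469·(0.58161197 − 0.62070890·0.81346636) = 7.683606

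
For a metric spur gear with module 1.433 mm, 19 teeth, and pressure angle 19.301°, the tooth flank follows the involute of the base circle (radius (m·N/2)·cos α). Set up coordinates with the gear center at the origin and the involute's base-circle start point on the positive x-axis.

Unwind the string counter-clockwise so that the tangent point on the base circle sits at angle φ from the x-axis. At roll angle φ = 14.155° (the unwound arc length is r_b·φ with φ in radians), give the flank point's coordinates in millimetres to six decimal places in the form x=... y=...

x=13.234489 y=0.064185

pitch radius r_p = m·N/2 = 1.433·19/2 = 13.613500
base radius r_b = r_p·cos α = 13.613500·cos 19.301° = 12.848356
roll angle φ = 14.155° = 0.24705136 rad
x = r_b·(cos φ + φ·sin φ) = 12.848356·(0.96963771 + 0.24705136·0.24454591) = 13.234489
y = r_b·(sin φ − φ·cos φ) = 12.848356·(0.24454591 − 0.24705136·0.96963771) = 0.064185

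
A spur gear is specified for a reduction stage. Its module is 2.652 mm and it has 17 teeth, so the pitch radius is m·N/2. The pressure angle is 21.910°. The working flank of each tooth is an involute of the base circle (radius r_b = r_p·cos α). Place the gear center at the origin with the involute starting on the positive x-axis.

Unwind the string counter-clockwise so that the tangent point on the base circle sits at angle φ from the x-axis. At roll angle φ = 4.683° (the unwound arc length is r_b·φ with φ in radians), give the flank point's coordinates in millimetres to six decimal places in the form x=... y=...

pitch radius r_p = m·N/2 = 2.652·17/2 = 22.542000
base radius r_b = r_p·cos α = 22.542000·cos 21.910° = 20.913817
roll angle φ = 4.683° = 0.08173377 rad
x = r_b·(cos φ + φ·sin φ) = 20.913817·(0.99666165 + 0.08173377·0.08164280) = 20.983557
y = r_b·(sin φ − φ·cos φ) = 20.913817·(0.08164280 − 0.08173377·0.99666165) = 0.003804

x=20.983557 y=0.003804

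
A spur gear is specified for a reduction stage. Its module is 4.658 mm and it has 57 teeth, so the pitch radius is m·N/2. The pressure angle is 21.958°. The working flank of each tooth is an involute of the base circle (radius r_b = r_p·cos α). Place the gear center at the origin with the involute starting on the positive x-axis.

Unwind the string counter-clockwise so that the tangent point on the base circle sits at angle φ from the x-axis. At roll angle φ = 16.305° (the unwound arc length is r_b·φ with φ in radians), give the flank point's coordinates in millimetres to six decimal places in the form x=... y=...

pitch radius r_p = m·N/2 = 4.658·57/2 = 132.753000
base radius r_b = r_p·cos α = 132.753000·cos 21.958° = 123.122859
roll angle φ = 16.305° = 0.28457593 rad
x = r_b·(cos φ + φ·sin φ) = 123.122859·(0.95978080 + 0.28457593·0.28075047) = 128.007835
y = r_b·(sin φ − φ·cos φ) = 123.122859·(0.28075047 − 0.28457593·0.95978080) = 0.938190

x=128.007835 y=0.938190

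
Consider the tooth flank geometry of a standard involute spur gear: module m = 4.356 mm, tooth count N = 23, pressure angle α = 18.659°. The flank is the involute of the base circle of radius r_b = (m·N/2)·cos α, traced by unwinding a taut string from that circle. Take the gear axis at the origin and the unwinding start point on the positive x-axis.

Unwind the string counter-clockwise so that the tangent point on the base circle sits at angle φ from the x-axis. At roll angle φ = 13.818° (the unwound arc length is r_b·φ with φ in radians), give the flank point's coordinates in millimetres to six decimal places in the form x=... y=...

x=48.821260 y=0.220625

pitch radius r_p = m·N/2 = 4.356·23/2 = 50.094000
base radius r_b = r_p·cos α = 50.094000·cos 18.659° = 47.461032
roll angle φ = 13.818° = 0.24116960 rad
x = r_b·(cos φ + φ·sin φ) = 47.461032·(0.97105929 + 0.24116960·0.23883854) = 48.821260
y = r_b·(sin φ − φ·cos φ) = 47.461032·(0.23883854 − 0.24116960·0.97105929) = 0.220625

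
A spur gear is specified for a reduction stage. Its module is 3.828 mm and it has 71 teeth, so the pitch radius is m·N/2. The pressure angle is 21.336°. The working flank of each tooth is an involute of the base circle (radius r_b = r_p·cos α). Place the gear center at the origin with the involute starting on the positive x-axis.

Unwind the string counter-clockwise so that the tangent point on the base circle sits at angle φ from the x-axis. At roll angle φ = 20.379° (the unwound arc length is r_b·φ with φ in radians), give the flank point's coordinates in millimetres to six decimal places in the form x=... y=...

x=134.335500 y=1.874654

pitch radius r_p = m·N/2 = 3.828·71/2 = 135.894000
base radius r_b = r_p·cos α = 135.894000·cos 21.336° = 126.580207
roll angle φ = 20.379° = 0.35568065 rad
x = r_b·(cos φ + φ·sin φ) = 126.580207·(0.93740968 + 0.35568065·0.34822849) = 134.335500
y = r_b·(sin φ − φ·cos φ) = 126.580207·(0.34822849 − 0.35568065·0.93740968) = 1.874654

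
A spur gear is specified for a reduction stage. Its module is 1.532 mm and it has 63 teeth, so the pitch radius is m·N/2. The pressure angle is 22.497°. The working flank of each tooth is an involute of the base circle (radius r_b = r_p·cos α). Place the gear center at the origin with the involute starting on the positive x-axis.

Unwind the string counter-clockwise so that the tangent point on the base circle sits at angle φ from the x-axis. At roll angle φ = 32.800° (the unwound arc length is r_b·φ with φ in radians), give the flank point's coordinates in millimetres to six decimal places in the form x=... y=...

x=51.303571 y=2.697904

pitch radius r_p = m·N/2 = 1.532·63/2 = 48.258000
base radius r_b = r_p·cos α = 48.258000·cos 22.497° = 44.585545
roll angle φ = 32.800° = 0.57246799 rad
x = r_b·(cos φ + φ·sin φ) = 44.585545·(0.84056660 + 0.57246799·0.54170821) = 51.303571
y = r_b·(sin φ − φ·cos φ) = 44.585545·(0.54170821 − 0.57246799·0.84056660) = 2.697904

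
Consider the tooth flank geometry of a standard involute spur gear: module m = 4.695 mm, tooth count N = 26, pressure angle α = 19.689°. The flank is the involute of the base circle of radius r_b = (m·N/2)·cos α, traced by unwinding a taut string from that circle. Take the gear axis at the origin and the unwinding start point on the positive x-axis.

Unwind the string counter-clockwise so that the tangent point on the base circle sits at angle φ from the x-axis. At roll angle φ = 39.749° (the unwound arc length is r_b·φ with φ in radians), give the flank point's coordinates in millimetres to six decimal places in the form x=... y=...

pitch radius r_p = m·N/2 = 4.695·26/2 = 61.035000
base radius r_b = r_p·cos α = 61.035000·cos 19.689° = 57.466604
roll angle φ = 39.749° = 0.69375092 rad
x = r_b·(cos φ + φ·sin φ) = 57.466604·(0.76885299 + 0.69375092·0.63942558) = 69.675676
y = r_b·(sin φ − φ·cos φ) = 57.466604·(0.63942558 − 0.69375092·0.76885299) = 6.093363

x=69.675676 y=6.093363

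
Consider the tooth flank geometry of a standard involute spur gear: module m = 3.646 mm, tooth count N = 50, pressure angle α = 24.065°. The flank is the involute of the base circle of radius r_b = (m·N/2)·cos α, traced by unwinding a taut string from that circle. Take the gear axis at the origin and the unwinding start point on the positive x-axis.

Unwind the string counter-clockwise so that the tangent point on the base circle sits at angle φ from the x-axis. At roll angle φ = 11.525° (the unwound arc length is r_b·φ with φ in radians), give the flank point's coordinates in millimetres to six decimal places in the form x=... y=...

x=84.894298 y=0.224876

pitch radius r_p = m·N/2 = 3.646·50/2 = 91.150000
base radius r_b = r_p·cos α = 91.150000·cos 24.065° = 83.227556
roll angle φ = 11.525° = 0.20114920 rad
x = r_b·(cos φ + φ·sin φ) = 83.227556·(0.97983762 + 0.20114920·0.19979549) = 84.894298
y = r_b·(sin φ − φ·cos φ) = 83.227556·(0.19979549 − 0.20114920·0.97983762) = 0.224876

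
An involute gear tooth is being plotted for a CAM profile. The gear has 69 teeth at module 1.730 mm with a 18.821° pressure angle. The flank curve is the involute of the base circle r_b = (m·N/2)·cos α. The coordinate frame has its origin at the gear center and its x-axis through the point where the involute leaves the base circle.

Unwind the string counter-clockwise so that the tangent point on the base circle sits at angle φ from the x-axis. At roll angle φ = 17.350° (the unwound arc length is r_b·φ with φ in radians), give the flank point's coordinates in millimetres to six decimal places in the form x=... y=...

x=59.024776 y=0.518110

pitch radius r_p = m·N/2 = 1.730·69/2 = 59.685000
base radius r_b = r_p·cos α = 59.685000·cos 18.821° = 56.493708
roll angle φ = 17.350° = 0.30281463 rad
x = r_b·(cos φ + φ·sin φ) = 56.493708·(0.95450093 + 0.30281463·0.29820795) = 59.024776
y = r_b·(sin φ − φ·cos φ) = 56.493708·(0.29820795 − 0.30281463·0.95450093) = 0.518110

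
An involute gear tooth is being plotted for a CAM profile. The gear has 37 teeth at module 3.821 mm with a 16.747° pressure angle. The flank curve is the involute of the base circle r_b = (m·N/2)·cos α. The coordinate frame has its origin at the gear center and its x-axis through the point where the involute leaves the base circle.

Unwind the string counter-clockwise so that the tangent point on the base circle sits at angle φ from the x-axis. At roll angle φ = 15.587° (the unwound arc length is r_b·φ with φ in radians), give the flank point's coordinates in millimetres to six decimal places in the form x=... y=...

x=70.149016 y=0.450928

pitch radius r_p = m·N/2 = 3.821·37/2 = 70.688500
base radius r_b = r_p·cos α = 70.688500·cos 16.747° = 67.690350
roll angle φ = 15.587° = 0.27204447 rad
x = r_b·(cos φ + φ·sin φ) = 67.690350·(0.96322356 + 0.27204447·0.26870128) = 70.149016
y = r_b·(sin φ − φ·cos φ) = 67.690350·(0.26870128 − 0.27204447·0.96322356) = 0.450928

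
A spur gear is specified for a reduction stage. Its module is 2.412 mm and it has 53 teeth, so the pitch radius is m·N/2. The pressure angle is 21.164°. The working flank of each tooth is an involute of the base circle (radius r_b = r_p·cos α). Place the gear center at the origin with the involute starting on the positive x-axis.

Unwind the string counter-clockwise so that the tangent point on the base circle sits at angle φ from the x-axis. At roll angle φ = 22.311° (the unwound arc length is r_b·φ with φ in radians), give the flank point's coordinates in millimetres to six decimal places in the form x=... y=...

pitch radius r_p = m·N/2 = 2.412·53/2 = 63.918000
base radius r_b = r_p·cos α = 63.918000·cos 21.164° = 59.606784
roll angle φ = 22.311° = 0.38940041 rad
x = r_b·(cos φ + φ·sin φ) = 59.606784·(0.92513685 + 0.38940041·0.37963378) = 63.956077
y = r_b·(sin φ − φ·cos φ) = 59.606784·(0.37963378 − 0.38940041·0.92513685) = 1.155484

x=63.956077 y=1.155484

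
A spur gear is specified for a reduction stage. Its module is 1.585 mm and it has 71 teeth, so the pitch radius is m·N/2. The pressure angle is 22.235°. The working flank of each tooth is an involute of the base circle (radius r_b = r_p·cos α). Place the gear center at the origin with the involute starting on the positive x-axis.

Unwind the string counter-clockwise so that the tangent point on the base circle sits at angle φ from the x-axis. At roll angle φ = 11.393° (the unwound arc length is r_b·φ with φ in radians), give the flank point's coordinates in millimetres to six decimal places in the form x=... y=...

pitch radius r_p = m·N/2 = 1.585·71/2 = 56.267500
base radius r_b = r_p·cos α = 56.267500·cos 22.235° = 52.083426
roll angle φ = 11.393° = 0.19884536 rad
x = r_b·(cos φ + φ·sin φ) = 52.083426·(0.98029532 + 0.19884536·0.19753758) = 53.102946
y = r_b·(sin φ − φ·cos φ) = 52.083426·(0.19753758 − 0.19884536·0.98029532) = 0.135959

x=53.102946 y=0.135959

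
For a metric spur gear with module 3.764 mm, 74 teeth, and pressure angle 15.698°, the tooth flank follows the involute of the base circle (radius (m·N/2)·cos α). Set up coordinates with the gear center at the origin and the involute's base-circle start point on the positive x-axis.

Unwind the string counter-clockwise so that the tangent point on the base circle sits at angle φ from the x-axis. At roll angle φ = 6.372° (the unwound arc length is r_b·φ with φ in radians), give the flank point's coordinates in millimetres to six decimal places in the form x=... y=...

x=134.900031 y=0.061397

pitch radius r_p = m·N/2 = 3.764·74/2 = 139.268000
base radius r_b = r_p·cos α = 139.268000·cos 15.698° = 134.073470
roll angle φ = 6.372° = 0.11121238 rad
x = r_b·(cos φ + φ·sin φ) = 134.073470·(0.99382227 + 0.11121238·0.11098327) = 134.900031
y = r_b·(sin φ − φ·cos φ) = 134.073470·(0.11098327 − 0.11121238·0.99382227) = 0.061397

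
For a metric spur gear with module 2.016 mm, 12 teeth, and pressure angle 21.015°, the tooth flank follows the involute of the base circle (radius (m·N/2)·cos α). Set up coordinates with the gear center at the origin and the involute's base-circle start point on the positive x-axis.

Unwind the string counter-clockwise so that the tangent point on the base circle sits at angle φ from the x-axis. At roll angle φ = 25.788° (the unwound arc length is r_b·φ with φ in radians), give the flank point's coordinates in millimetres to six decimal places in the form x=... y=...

x=12.377875 y=0.336272

pitch radius r_p = m·N/2 = 2.016·12/2 = 12.096000
base radius r_b = r_p·cos α = 12.096000·cos 21.015° = 11.291454
roll angle φ = 25.788° = 0.45008551 rad
x = r_b·(cos φ + φ·sin φ) = 11.291454·(0.90040991 + 0.45008551·0.43504253) = 12.377875
y = r_b·(sin φ − φ·cos φ) = 11.291454·(0.43504253 − 0.45008551·0.90040991) = 0.336272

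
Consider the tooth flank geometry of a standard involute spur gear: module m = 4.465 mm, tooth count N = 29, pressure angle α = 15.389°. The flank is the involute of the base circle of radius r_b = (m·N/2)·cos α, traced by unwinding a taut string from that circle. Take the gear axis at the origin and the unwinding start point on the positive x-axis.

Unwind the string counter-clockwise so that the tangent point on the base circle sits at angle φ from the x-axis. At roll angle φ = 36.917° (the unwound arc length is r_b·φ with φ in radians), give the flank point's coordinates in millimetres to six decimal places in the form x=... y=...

pitch radius r_p = m·N/2 = 4.465·29/2 = 64.742500
base radius r_b = r_p·cos α = 64.742500·cos 15.389° = 62.421246
roll angle φ = 36.917° = 0.64432320 rad
x = r_b·(cos φ + φ·sin φ) = 62.421246·(0.79950648 + 0.64432320·0.60065747) = 74.064308
y = r_b·(sin φ − φ·cos φ) = 62.421246·(0.60065747 − 0.64432320·0.79950648) = 5.338071

x=74.064308 y=5.338071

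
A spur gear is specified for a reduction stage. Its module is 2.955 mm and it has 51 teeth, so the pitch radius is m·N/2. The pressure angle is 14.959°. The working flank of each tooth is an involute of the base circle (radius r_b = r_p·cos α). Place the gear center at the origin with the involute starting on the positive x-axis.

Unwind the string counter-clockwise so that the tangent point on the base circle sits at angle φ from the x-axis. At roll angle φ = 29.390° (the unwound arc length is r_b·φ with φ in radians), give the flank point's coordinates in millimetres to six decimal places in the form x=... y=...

pitch radius r_p = m·N/2 = 2.955·51/2 = 75.352500
base radius r_b = r_p·cos α = 75.352500·cos 14.959° = 72.798863
roll angle φ = 29.390° = 0.51295227 rad
x = r_b·(cos φ + φ·sin φ) = 72.798863·(0.87129948 + 0.51295227·0.49075169) = 81.755429
y = r_b·(sin φ − φ·cos φ) = 72.798863·(0.49075169 − 0.51295227·0.87129948) = 3.189802

x=81.755429 y=3.189802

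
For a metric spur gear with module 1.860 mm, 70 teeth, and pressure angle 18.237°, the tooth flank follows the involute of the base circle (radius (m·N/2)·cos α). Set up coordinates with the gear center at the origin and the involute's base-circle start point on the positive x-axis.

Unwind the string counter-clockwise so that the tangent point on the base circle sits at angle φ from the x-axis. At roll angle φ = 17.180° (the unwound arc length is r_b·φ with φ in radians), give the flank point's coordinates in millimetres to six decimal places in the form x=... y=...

x=64.547398 y=0.550643

pitch radius r_p = m·N/2 = 1.860·70/2 = 65.100000
base radius r_b = r_p·cos α = 65.100000·cos 18.237° = 61.830037
roll angle φ = 17.180° = 0.29984757 rad
x = r_b·(cos φ + φ·sin φ) = 61.830037·(0.95538153 + 0.29984757·0.29537458) = 64.547398
y = r_b·(sin φ − φ·cos φ) = 61.830037·(0.29537458 − 0.29984757·0.95538153) = 0.550643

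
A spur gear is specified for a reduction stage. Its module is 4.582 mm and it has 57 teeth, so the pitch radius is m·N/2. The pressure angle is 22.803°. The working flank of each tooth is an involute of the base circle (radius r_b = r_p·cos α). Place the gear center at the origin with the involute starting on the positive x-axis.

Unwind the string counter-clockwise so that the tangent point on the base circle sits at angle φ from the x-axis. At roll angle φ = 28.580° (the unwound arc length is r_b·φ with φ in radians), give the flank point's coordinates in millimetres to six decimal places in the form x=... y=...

pitch radius r_p = m·N/2 = 4.582·57/2 = 130.587000
base radius r_b = r_p·cos α = 130.587000·cos 22.803° = 120.380694
roll angle φ = 28.580° = 0.49881510 rad
x = r_b·(cos φ + φ·sin φ) = 120.380694·(0.87815002 + 0.49881510·0.47838535) = 134.438252
y = r_b·(sin φ − φ·cos φ) = 120.380694·(0.47838535 − 0.49881510·0.87815002) = 4.857465

x=134.438252 y=4.857465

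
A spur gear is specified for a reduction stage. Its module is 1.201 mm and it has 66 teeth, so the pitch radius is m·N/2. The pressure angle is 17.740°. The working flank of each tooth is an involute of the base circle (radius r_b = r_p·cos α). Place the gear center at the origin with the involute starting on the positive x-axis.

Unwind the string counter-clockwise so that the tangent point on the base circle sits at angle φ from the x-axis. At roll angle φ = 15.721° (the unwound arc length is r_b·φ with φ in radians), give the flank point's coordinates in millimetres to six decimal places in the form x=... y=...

x=39.142744 y=0.257975

pitch radius r_p = m·N/2 = 1.201·66/2 = 39.633000
base radius r_b = r_p·cos α = 39.633000·cos 17.740° = 37.748411
roll angle φ = 15.721° = 0.27438321 rad
x = r_b·(cos φ + φ·sin φ) = 37.748411·(0.96259250 + 0.27438321·0.27095327) = 39.142744
y = r_b·(sin φ − φ·cos φ) = 37.748411·(0.27095327 − 0.27438321·0.96259250) = 0.257975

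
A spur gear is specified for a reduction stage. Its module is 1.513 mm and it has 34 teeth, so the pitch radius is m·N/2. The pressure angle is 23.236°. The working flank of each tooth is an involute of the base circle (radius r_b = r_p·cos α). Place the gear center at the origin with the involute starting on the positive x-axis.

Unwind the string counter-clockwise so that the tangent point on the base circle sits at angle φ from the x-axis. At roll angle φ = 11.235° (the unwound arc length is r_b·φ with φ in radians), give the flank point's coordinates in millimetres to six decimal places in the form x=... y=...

x=24.084732 y=0.059171

pitch radius r_p = m·N/2 = 1.513·34/2 = 25.721000
base radius r_b = r_p·cos α = 25.721000·cos 23.236° = 23.634709
roll angle φ = 11.235° = 0.19608774 rad
x = r_b·(cos φ + φ·sin φ) = 23.634709·(0.98083632 + 0.19608774·0.19483355) = 24.084732
y = r_b·(sin φ − φ·cos φ) = 23.634709·(0.19483355 − 0.19608774·0.98083632) = 0.059171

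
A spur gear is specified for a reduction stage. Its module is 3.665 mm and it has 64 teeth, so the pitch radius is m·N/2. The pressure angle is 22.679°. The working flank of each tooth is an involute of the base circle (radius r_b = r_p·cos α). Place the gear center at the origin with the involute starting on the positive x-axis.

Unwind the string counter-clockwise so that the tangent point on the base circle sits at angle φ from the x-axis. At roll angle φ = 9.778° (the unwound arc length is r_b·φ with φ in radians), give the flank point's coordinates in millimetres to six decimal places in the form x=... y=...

pitch radius r_p = m·N/2 = 3.665·64/2 = 117.280000
base radius r_b = r_p·cos α = 117.280000·cos 22.679° = 108.211848
roll angle φ = 9.778° = 0.17065829 rad
x = r_b·(cos φ + φ·sin φ) = 108.211848·(0.98547318 + 0.17065829·0.16983112) = 109.776188
y = r_b·(sin φ − φ·cos φ) = 108.211848·(0.16983112 − 0.17065829·0.98547318) = 0.178760

x=109.776188 y=0.178760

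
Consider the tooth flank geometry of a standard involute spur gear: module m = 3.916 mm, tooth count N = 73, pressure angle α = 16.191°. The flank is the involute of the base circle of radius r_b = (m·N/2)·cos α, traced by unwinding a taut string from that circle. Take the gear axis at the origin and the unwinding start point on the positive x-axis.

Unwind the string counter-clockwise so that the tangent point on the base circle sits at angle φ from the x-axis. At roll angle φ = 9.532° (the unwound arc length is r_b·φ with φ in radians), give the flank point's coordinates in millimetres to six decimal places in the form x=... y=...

pitch radius r_p = m·N/2 = 3.916·73/2 = 142.934000
base radius r_b = r_p·cos α = 142.934000·cos 16.191° = 137.264880
roll angle φ = 9.532° = 0.16636478 rad
x = r_b·(cos φ + φ·sin φ) = 137.264880·(0.98619327 + 0.16636478·0.16559843) = 139.151313
y = r_b·(sin φ − φ·cos φ) = 137.264880·(0.16559843 − 0.16636478·0.98619327) = 0.210097

x=139.151313 y=0.210097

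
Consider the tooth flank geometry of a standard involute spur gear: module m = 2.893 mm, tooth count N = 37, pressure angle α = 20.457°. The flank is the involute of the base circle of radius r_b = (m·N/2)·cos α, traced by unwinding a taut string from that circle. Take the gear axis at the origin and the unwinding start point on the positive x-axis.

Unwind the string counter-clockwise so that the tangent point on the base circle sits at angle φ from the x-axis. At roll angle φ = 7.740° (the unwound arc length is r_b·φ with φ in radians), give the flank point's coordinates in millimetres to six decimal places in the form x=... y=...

pitch radius r_p = m·N/2 = 2.893·37/2 = 53.520500
base radius r_b = r_p·cos α = 53.520500·cos 20.457° = 50.145216
roll angle φ = 7.740° = 0.13508848 rad
x = r_b·(cos φ + φ·sin φ) = 50.145216·(0.99088942 + 0.13508848·0.13467799) = 50.600679
y = r_b·(sin φ − φ·cos φ) = 50.145216·(0.13467799 − 0.13508848·0.99088942) = 0.041131

x=50.600679 y=0.041131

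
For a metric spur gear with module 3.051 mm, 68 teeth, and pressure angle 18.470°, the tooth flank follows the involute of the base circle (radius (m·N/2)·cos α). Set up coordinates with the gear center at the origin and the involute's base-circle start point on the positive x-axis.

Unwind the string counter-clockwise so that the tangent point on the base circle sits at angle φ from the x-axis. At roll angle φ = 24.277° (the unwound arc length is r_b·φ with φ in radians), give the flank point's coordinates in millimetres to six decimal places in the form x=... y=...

x=106.830337 y=2.450375

pitch radius r_p = m·N/2 = 3.051·68/2 = 103.734000
base radius r_b = r_p·cos α = 103.734000·cos 18.470° = 98.390627
roll angle φ = 24.277° = 0.42371358 rad
x = r_b·(cos φ + φ·sin φ) = 98.390627·(0.91156840 + 0.42371358·0.41114846) = 106.830337
y = r_b·(sin φ − φ·cos φ) = 98.390627·(0.41114846 − 0.42371358·0.91156840) = 2.450375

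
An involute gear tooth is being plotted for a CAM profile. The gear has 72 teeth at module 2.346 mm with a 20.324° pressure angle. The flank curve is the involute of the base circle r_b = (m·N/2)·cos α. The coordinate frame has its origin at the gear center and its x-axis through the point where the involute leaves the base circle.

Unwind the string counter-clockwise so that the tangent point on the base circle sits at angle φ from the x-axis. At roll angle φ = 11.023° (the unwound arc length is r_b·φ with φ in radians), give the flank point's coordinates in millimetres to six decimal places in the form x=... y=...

pitch radius r_p = m·N/2 = 2.346·72/2 = 84.456000
base radius r_b = r_p·cos α = 84.456000·cos 20.324° = 79.198067
roll angle φ = 11.023° = 0.19238764 rad
x = r_b·(cos φ + φ·sin φ) = 79.198067·(0.98155051 + 0.19238764·0.19120303) = 80.650212
y = r_b·(sin φ − φ·cos φ) = 79.198067·(0.19120303 − 0.19238764·0.98155051) = 0.187291

x=80.650212 y=0.187291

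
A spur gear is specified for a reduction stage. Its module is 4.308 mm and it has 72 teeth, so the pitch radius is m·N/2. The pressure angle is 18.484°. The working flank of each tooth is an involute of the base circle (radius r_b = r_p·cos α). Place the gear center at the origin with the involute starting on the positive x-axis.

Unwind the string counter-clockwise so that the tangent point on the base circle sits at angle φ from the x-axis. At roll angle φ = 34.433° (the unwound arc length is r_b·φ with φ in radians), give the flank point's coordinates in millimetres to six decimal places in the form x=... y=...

pitch radius r_p = m·N/2 = 4.308·72/2 = 155.088000
base radius r_b = r_p·cos α = 155.088000·cos 18.484° = 147.087355
roll angle φ = 34.433° = 0.60096922 rad
x = r_b·(cos φ + φ·sin φ) = 147.087355·(0.82478796 + 0.60096922·0.56544214) = 171.298123
y = r_b·(sin φ − φ·cos φ) = 147.087355·(0.56544214 − 0.60096922·0.82478796) = 10.262279

x=171.298123 y=10.262279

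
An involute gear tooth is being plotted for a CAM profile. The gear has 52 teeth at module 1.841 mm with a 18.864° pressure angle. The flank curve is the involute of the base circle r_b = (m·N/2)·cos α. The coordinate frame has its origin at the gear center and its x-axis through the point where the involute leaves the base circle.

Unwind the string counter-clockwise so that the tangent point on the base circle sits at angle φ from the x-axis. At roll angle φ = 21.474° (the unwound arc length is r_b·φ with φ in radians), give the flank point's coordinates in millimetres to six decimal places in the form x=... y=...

pitch radius r_p = m·N/2 = 1.841·52/2 = 47.866000
base radius r_b = r_p·cos α = 47.866000·cos 18.864° = 45.295055
roll angle φ = 21.474° = 0.37479200 rad
x = r_b·(cos φ + φ·sin φ) = 45.295055·(0.93058379 + 0.37479200·0.36607898) = 48.365482
y = r_b·(sin φ − φ·cos φ) = 45.295055·(0.36607898 − 0.37479200·0.93058379) = 0.783768

x=48.365482 y=0.783768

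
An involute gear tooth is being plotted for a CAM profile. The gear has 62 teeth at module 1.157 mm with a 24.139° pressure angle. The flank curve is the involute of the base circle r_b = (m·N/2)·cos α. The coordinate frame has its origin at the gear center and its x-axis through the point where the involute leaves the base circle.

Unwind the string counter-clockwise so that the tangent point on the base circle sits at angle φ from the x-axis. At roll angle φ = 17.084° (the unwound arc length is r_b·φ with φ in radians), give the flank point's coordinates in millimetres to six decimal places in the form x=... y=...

x=34.153452 y=0.286661

pitch radius r_p = m·N/2 = 1.157·62/2 = 35.867000
base radius r_b = r_p·cos α = 35.867000·cos 24.139° = 32.730647
roll angle φ = 17.084° = 0.29817205 rad
x = r_b·(cos φ + φ·sin φ) = 32.730647·(0.95587509 + 0.29817205·0.29377341) = 34.153452
y = r_b·(sin φ − φ·cos φ) = 32.730647·(0.29377341 − 0.29817205·0.95587509) = 0.286661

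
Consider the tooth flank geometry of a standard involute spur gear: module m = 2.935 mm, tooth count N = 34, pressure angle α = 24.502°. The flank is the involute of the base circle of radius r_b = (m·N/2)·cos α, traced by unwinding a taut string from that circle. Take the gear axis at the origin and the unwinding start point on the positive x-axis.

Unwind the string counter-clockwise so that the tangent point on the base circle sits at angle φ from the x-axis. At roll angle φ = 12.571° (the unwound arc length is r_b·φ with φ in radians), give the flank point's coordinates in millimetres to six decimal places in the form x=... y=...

x=46.481471 y=0.159075

pitch radius r_p = m·N/2 = 2.935·34/2 = 49.895000
base radius r_b = r_p·cos α = 49.895000·cos 24.502° = 45.401795
roll angle φ = 12.571° = 0.21940534 rad
x = r_b·(cos φ + φ·sin φ) = 45.401795·(0.97602705 + 0.21940534·0.21764926) = 46.481471
y = r_b·(sin φ − φ·cos φ) = 45.401795·(0.21764926 − 0.21940534·0.97602705) = 0.159075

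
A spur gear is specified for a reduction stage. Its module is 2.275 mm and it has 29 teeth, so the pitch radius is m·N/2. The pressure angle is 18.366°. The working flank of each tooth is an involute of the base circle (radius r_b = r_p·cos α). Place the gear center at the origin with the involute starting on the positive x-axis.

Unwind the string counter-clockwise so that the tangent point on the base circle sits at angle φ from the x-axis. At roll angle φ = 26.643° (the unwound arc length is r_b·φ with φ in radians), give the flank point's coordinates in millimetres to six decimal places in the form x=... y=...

pitch radius r_p = m·N/2 = 2.275·29/2 = 32.987500
base radius r_b = r_p·cos α = 32.987500·cos 18.366° = 31.307221
roll angle φ = 26.643° = 0.46500807 rad
x = r_b·(cos φ + φ·sin φ) = 31.307221·(0.89381795 + 0.46500807·0.44843002) = 34.511249
y = r_b·(sin φ − φ·cos φ) = 31.307221·(0.44843002 − 0.46500807·0.89381795) = 1.026797

x=34.511249 y=1.026797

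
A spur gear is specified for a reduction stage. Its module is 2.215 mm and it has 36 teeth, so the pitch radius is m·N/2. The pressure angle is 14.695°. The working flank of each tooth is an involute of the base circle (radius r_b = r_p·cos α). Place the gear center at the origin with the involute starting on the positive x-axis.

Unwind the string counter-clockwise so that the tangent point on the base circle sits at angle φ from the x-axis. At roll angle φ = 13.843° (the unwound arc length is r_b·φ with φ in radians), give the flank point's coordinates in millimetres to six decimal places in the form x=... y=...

x=39.675085 y=0.180247

pitch radius r_p = m·N/2 = 2.215·36/2 = 39.870000
base radius r_b = r_p·cos α = 39.870000·cos 14.695° = 38.565848
roll angle φ = 13.843° = 0.24160593 rad
x = r_b·(cos φ + φ·sin φ) = 38.565848·(0.97095499 + 0.24160593·0.23926222) = 39.675085
y = r_b·(sin φ − φ·cos φ) = 38.565848·(0.23926222 − 0.24160593·0.97095499) = 0.180247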